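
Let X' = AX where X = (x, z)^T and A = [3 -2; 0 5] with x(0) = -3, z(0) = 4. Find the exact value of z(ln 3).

A = [[3,-2],[0,5]]; eigenvalues λ = 3, 5.
Eigenvectors: (-1,0) for λ=3, (1,-1) for λ=5.
From the initial condition, c_1 = -1, c_2 = -4.
z(ln 3) = (-1)(3^3)(0) + (-4)(3^5)(-1) = 972.

972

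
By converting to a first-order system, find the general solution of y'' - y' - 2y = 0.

Let x_1 = y, x_2 = y'. Then x_1' = x_2 and x_2' = 2x_1 + x_2.
A = [[0,1],[2,1]]; det(A-λI) = λ^2 - λ - 2.
Eigenvalues λ = 2, -1 with eigenvectors (1,2), (1,-1).

y(t) = c_1e^(2t) + c_2e^(-t)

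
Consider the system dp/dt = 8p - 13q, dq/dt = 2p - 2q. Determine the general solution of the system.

p(t) = 3K_1e^(3t)sin(t) - 2K_1e^(3t)cos(t) - 2K_2e^(3t)sin(t) - 3K_2e^(3t)cos(t), q(t) = K_1e^(3t)sin(t) - K_1e^(3t)cos(t) - K_2e^(3t)sin(t) - K_2e^(3t)cos(t)

Coefficient matrix A = [[8, -13], [2, -2]].
Characteristic polynomial det(A - λI) = λ^2 - 6λ + 10 = 0.
Eigenvalues λ = 3 ± i (complex conjugate pair).
For λ=3+i: an eigenvector is (-2,-1) - i(3,1) = (-2 - 3i, -1 - i).
A real fundamental pair from Re and Im of e^((3+i)t)v: X_1 = e^(3t)(cos(t)·(-2,-1) + sin(t)·(3,1)), X_2 = e^(3t)(sin(t)·(-2,-1) - cos(t)·(3,1)).
General solution: K_1X_1 + K_2X_2.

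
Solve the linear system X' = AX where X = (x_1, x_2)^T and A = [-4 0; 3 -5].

Coefficient matrix A = [[-4, 0], [3, -5]].
Characteristic polynomial det(A - λI) = λ^2 + 9λ + 20 = 0.
Eigenvalues λ = -4, -5.
For λ=-4: (A-λI) row 2 is [3, -1], so an eigenvector is (1, 3).
For λ=-5: (A-λI) row 1 is [1, 0], so an eigenvector is (0, 1).
General solution: K_1e^(-4t)(1,3) + K_2e^(-5t)(0,1).

x_1(t) = K_1e^(-4t), x_2(t) = 3K_1e^(-4t) + K_2e^(-5t)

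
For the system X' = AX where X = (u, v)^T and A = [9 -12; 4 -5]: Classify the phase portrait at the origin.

A = [[9,-12],[4,-5]]; det(A-λI) = λ^2 - 4λ + 3.
λ = 3, 1: both positive.

unstable node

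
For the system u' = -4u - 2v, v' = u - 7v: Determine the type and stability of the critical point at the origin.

A = [[-4,-2],[1,-7]]; det(A-λI) = λ^2 + 11λ + 30.
λ = -6, -5: both negative.

stable node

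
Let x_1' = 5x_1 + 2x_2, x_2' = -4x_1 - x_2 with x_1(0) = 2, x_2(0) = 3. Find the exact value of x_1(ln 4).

A = [[5,2],[-4,-1]]; eigenvalues λ = 3, 1.
Eigenvectors: (-1,1) for λ=3, (-1,2) for λ=1.
From the initial condition, c_1 = -7, c_2 = 5.
x_1(ln 4) = (-7)(4^3)(-1) + (5)(4^1)(-1) = 428.

428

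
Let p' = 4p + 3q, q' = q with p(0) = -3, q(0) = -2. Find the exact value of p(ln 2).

-76

A = [[4,3],[0,1]]; eigenvalues λ = 4, 1.
Eigenvectors: (1,0) for λ=4, (-1,1) for λ=1.
From the initial condition, c_1 = -5, c_2 = -2.
p(ln 2) = (-5)(2^4)(1) + (-2)(2^1)(-1) = -76.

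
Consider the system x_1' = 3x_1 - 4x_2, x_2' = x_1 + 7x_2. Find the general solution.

x_1(t) = 2C_1e^(5t) + 2C_2te^(5t) + C_2e^(5t), x_2(t) = -C_1e^(5t) - C_2te^(5t) - C_2e^(5t)

Coefficient matrix A = [[3, -4], [1, 7]].
Characteristic polynomial det(A - λI) = λ^2 - 10λ + 25 = 0.
Single eigenvalue λ = 5 with algebraic multiplicity 2.
Eigenvector v = (2,-1); generalized eigenvector w with (A-λI)w=v is (1,-1).
General solution: e^(5t)[C_1·v + C_2·(t·v + w)].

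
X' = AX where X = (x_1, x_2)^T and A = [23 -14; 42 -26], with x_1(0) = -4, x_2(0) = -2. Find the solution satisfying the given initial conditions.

Coefficient matrix A = [[23, -14], [42, -26]].
Characteristic polynomial det(A - λI) = λ^2 + 3λ - 10 = 0.
Eigenvalues λ = -5, 2.
For λ=-5: (A-λI) row 1 is [28, -14], so an eigenvector is (1, 2).
For λ=2: (A-λI) row 1 is [21, -14], so an eigenvector is (-2, -3).
General solution: c_1e^(-5t)(1,2) + c_2e^(2t)(-2,-3).
Applying x_1(0)=-4, x_2(0)=-2 gives c_1=8, c_2=6.

x_1(t) = -12e^(2t) + 8e^(-5t), x_2(t) = -18e^(2t) + 16e^(-5t)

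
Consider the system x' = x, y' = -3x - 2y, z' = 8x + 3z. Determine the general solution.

x(t) = C_1e^(t), y(t) = -C_1e^(t) + C_3e^(-2t), z(t) = -4C_1e^(t) + C_2e^(3t)

Coefficient matrix A = [[1, 0, 0], [-3, -2, 0], [8, 0, 3]].
det(A - λI) = 0 gives eigenvalues λ = 1, 3, -2.
For λ=1: eigenvector (1,-1,-4).
For λ=3: eigenvector (0,0,1).
For λ=-2: eigenvector (0,1,0).
General solution: C_1e^(t)(1,-1,-4) + C_2e^(3t)(0,0,1) + C_3e^(-2t)(0,1,0).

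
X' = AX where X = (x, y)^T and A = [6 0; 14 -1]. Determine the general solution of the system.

x(t) = -c_2e^(6t), y(t) = -c_1e^(-t) - 2c_2e^(6t)

Coefficient matrix A = [[6, 0], [14, -1]].
Characteristic polynomial det(A - λI) = λ^2 - 5λ - 6 = 0.
Eigenvalues λ = -1, 6.
For λ=-1: (A-λI) row 1 is [7, 0], so an eigenvector is (0, -1).
For λ=6: (A-λI) row 2 is [14, -7], so an eigenvector is (-1, -2).
General solution: c_1e^(-t)(0,-1) + c_2e^(6t)(-1,-2).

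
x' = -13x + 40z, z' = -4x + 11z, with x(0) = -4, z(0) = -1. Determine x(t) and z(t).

x(t) = 2e^(-t)sin(4t) - 4e^(-t)cos(4t), z(t) = e^(-t)sin(4t) - e^(-t)cos(4t)

Coefficient matrix A = [[-13, 40], [-4, 11]].
Characteristic polynomial det(A - λI) = λ^2 + 2λ + 17 = 0.
Eigenvalues λ = -1 ± 4i (complex conjugate pair).
For λ=-1+4i: an eigenvector is (3,1) - i(1,0) = (3 - i, 1).
A real fundamental pair from Re and Im of e^((-1+4i)t)v: X_1 = e^(-t)(cos(4t)·(3,1) + sin(4t)·(1,0)), X_2 = e^(-t)(sin(4t)·(3,1) - cos(4t)·(1,0)).
General solution: K_1X_1 + K_2X_2.
Applying x(0)=-4, z(0)=-1 gives K_1=-1, K_2=1.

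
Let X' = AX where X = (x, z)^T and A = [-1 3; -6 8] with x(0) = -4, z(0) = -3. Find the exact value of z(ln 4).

1968

A = [[-1,3],[-6,8]]; eigenvalues λ = 2, 5.
Eigenvectors: (-1,-1) for λ=2, (1,2) for λ=5.
From the initial condition, c_1 = 5, c_2 = 1.
z(ln 4) = (5)(4^2)(-1) + (1)(4^5)(2) = 1968.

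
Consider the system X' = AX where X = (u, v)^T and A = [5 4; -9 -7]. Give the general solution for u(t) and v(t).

Coefficient matrix A = [[5, 4], [-9, -7]].
Characteristic polynomial det(A - λI) = λ^2 + 2λ + 1 = 0.
Single eigenvalue λ = -1 with algebraic multiplicity 2.
Eigenvector v = (-2,3); generalized eigenvector w with (A-λI)w=v is (1,-2).
General solution: e^(-t)[c_1·v + c_2·(t·v + w)].

u(t) = -2c_1e^(-t) - 2c_2te^(-t) + c_2e^(-t), v(t) = 3c_1e^(-t) + 3c_2te^(-t) - 2c_2e^(-t)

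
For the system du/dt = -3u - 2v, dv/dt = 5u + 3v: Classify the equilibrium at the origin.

center

A = [[-3,-2],[5,3]]; det(A-λI) = λ^2 + 1.
λ = 0 ± i: zero real part.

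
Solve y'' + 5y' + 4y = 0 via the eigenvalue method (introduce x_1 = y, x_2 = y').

y(t) = c_1e^(-4t) + c_2e^(-t)

Let x_1 = y, x_2 = y'. Then x_1' = x_2 and x_2' = -4x_1 - 5x_2.
A = [[0,1],[-4,-5]]; det(A-λI) = λ^2 + 5λ + 4.
Eigenvalues λ = -4, -1 with eigenvectors (1,-4), (1,-1).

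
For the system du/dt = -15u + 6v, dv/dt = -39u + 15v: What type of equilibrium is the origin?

center

A = [[-15,6],[-39,15]]; det(A-λI) = λ^2 + 9.
λ = 0 ± 3i: zero real part.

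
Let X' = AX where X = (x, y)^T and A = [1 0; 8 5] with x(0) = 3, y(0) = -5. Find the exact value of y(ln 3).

A = [[1,0],[8,5]]; eigenvalues λ = 5, 1.
Eigenvectors: (0,1) for λ=5, (-1,2) for λ=1.
From the initial condition, c_1 = 1, c_2 = -3.
y(ln 3) = (1)(3^5)(1) + (-3)(3^1)(2) = 225.

225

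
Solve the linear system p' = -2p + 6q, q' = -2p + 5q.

p(t) = -2K_1e^(t) + 3K_2e^(2t), q(t) = -K_1e^(t) + 2K_2e^(2t)

Coefficient matrix A = [[-2, 6], [-2, 5]].
Characteristic polynomial det(A - λI) = λ^2 - 3λ + 2 = 0.
Eigenvalues λ = 1, 2.
For λ=1: (A-λI) row 1 is [-3, 6], so an eigenvector is (-2, -1).
For λ=2: (A-λI) row 1 is [-4, 6], so an eigenvector is (3, 2).
General solution: K_1e^(t)(-2,-1) + K_2e^(2t)(3,2).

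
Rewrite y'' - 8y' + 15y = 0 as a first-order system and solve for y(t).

y(t) = K_1e^(3t) + K_2e^(5t)

Let x_1 = y, x_2 = y'. Then x_1' = x_2 and x_2' = -15x_1 + 8x_2.
A = [[0,1],[-15,8]]; det(A-λI) = λ^2 - 8λ + 15.
Eigenvalues λ = 3, 5 with eigenvectors (1,3), (1,5).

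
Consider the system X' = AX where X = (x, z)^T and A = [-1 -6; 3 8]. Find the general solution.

x(t) = -2C_1e^(2t) - C_2e^(5t), z(t) = C_1e^(2t) + C_2e^(5t)

Coefficient matrix A = [[-1, -6], [3, 8]].
Characteristic polynomial det(A - λI) = λ^2 - 7λ + 10 = 0.
Eigenvalues λ = 2, 5.
For λ=2: (A-λI) row 1 is [-3, -6], so an eigenvector is (-2, 1).
For λ=5: (A-λI) row 1 is [-6, -6], so an eigenvector is (-1, 1).
General solution: C_1e^(2t)(-2,1) + C_2e^(5t)(-1,1).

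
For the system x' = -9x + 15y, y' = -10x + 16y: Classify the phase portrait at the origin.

unstable node

A = [[-9,15],[-10,16]]; det(A-λI) = λ^2 - 7λ + 6.
λ = 6, 1: both positive.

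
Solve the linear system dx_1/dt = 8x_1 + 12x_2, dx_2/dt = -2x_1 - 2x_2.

Coefficient matrix A = [[8, 12], [-2, -2]].
Characteristic polynomial det(A - λI) = λ^2 - 6λ + 8 = 0.
Eigenvalues λ = 4, 2.
For λ=4: (A-λI) row 1 is [4, 12], so an eigenvector is (3, -1).
For λ=2: (A-λI) row 1 is [6, 12], so an eigenvector is (-2, 1).
General solution: C_1e^(4t)(3,-1) + C_2e^(2t)(-2,1).

x_1(t) = 3C_1e^(4t) - 2C_2e^(2t), x_2(t) = -C_1e^(4t) + C_2e^(2t)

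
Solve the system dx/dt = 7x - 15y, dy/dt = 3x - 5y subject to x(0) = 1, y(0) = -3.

Coefficient matrix A = [[7, -15], [3, -5]].
Characteristic polynomial det(A - λI) = λ^2 - 2λ + 10 = 0.
Eigenvalues λ = 1 ± 3i (complex conjugate pair).
For λ=1+3i: an eigenvector is (1,0) - i(2,1) = (1 - 2i, 0 - i).
A real fundamental pair from Re and Im of e^((1+3i)t)v: X_1 = e^(t)(cos(3t)·(1,0) + sin(3t)·(2,1)), X_2 = e^(t)(sin(3t)·(1,0) - cos(3t)·(2,1)).
General solution: C_1X_1 + C_2X_2.
Applying x(0)=1, y(0)=-3 gives C_1=7, C_2=3.

x(t) = 17e^(t)sin(3t) + e^(t)cos(3t), y(t) = 7e^(t)sin(3t) - 3e^(t)cos(3t)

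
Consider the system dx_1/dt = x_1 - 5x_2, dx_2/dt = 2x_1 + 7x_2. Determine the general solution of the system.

Coefficient matrix A = [[1, -5], [2, 7]].
Characteristic polynomial det(A - λI) = λ^2 - 8λ + 17 = 0.
Eigenvalues λ = 4 ± i (complex conjugate pair).
For λ=4+i: an eigenvector is (1,-1) - i(2,-1) = (1 - 2i, -1 + i).
A real fundamental pair from Re and Im of e^((4+i)t)v: X_1 = e^(4t)(cos(t)·(1,-1) + sin(t)·(2,-1)), X_2 = e^(4t)(sin(t)·(1,-1) - cos(t)·(2,-1)).
General solution: C_1X_1 + C_2X_2.

x_1(t) = 2C_1e^(4t)sin(t) + C_1e^(4t)cos(t) + C_2e^(4t)sin(t) - 2C_2e^(4t)cos(t), x_2(t) = -C_1e^(4t)sin(t) - C_1e^(4t)cos(t) - C_2e^(4t)sin(t) + C_2e^(4t)cos(t)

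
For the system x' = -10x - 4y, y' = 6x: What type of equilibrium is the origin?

stable node

A = [[-10,-4],[6,0]]; det(A-λI) = λ^2 + 10λ + 24.
λ = -6, -4: both negative.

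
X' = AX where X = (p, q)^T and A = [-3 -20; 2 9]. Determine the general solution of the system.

p(t) = 3K_1e^(3t)sin(2t) - K_1e^(3t)cos(2t) - K_2e^(3t)sin(2t) - 3K_2e^(3t)cos(2t), q(t) = -K_1e^(3t)sin(2t) + K_2e^(3t)cos(2t)

Coefficient matrix A = [[-3, -20], [2, 9]].
Characteristic polynomial det(A - λI) = λ^2 - 6λ + 13 = 0.
Eigenvalues λ = 3 ± 2i (complex conjugate pair).
For λ=3+2i: an eigenvector is (-1,0) - i(3,-1) = (-1 - 3i, 0 + i).
A real fundamental pair from Re and Im of e^((3+2i)t)v: X_1 = e^(3t)(cos(2t)·(-1,0) + sin(2t)·(3,-1)), X_2 = e^(3t)(sin(2t)·(-1,0) - cos(2t)·(3,-1)).
General solution: K_1X_1 + K_2X_2.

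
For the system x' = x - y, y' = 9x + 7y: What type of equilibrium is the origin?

unstable improper node

A = [[1,-1],[9,7]]; det(A-λI) = λ^2 - 8λ + 16.
repeated λ = 4 with a single eigenvector.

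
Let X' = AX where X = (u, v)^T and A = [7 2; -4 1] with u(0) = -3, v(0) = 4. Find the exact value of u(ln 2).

-72

A = [[7,2],[-4,1]]; eigenvalues λ = 5, 3.
Eigenvectors: (1,-1) for λ=5, (1,-2) for λ=3.
From the initial condition, c_1 = -2, c_2 = -1.
u(ln 2) = (-2)(2^5)(1) + (-1)(2^3)(1) = -72.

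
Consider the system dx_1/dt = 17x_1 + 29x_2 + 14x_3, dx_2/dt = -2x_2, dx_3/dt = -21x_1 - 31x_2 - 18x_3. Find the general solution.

x_1(t) = C_1e^(3t) - 2C_2e^(-4t) - 3C_3e^(-2t), x_2(t) = C_3e^(-2t), x_3(t) = -C_1e^(3t) + 3C_2e^(-4t) + 2C_3e^(-2t)

Coefficient matrix A = [[17, 29, 14], [0, -2, 0], [-21, -31, -18]].
det(A - λI) = 0 gives eigenvalues λ = 3, -4, -2.
For λ=3: eigenvector (1,0,-1).
For λ=-4: eigenvector (-2,0,3).
For λ=-2: eigenvector (-3,1,2).
General solution: C_1e^(3t)(1,0,-1) + C_2e^(-4t)(-2,0,3) + C_3e^(-2t)(-3,1,2).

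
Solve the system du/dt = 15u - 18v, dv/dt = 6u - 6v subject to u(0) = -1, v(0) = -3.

Coefficient matrix A = [[15, -18], [6, -6]].
Characteristic polynomial det(A - λI) = λ^2 - 9λ + 18 = 0.
Eigenvalues λ = 3, 6.
For λ=3: (A-λI) row 1 is [12, -18], so an eigenvector is (3, 2).
For λ=6: (A-λI) row 1 is [9, -18], so an eigenvector is (-2, -1).
General solution: C_1e^(3t)(3,2) + C_2e^(6t)(-2,-1).
Applying u(0)=-1, v(0)=-3 gives C_1=-5, C_2=-7.

u(t) = 14e^(6t) - 15e^(3t), v(t) = 7e^(6t) - 10e^(3t)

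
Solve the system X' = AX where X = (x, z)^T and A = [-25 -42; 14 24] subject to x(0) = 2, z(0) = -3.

Coefficient matrix A = [[-25, -42], [14, 24]].
Characteristic polynomial det(A - λI) = λ^2 + λ - 12 = 0.
Eigenvalues λ = 3, -4.
For λ=3: (A-λI) row 1 is [-28, -42], so an eigenvector is (3, -2).
For λ=-4: (A-λI) row 1 is [-21, -42], so an eigenvector is (2, -1).
General solution: c_1e^(3t)(3,-2) + c_2e^(-4t)(2,-1).
Applying x(0)=2, z(0)=-3 gives c_1=4, c_2=-5.

x(t) = 12e^(3t) - 10e^(-4t), z(t) = -8e^(3t) + 5e^(-4t)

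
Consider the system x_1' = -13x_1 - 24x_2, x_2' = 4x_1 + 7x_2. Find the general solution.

Coefficient matrix A = [[-13, -24], [4, 7]].
Characteristic polynomial det(A - λI) = λ^2 + 6λ + 5 = 0.
Eigenvalues λ = -5, -1.
For λ=-5: (A-λI) row 1 is [-8, -24], so an eigenvector is (3, -1).
For λ=-1: (A-λI) row 1 is [-12, -24], so an eigenvector is (2, -1).
General solution: c_1e^(-5t)(3,-1) + c_2e^(-t)(2,-1).

x_1(t) = 3c_1e^(-5t) + 2c_2e^(-t), x_2(t) = -c_1e^(-5t) - c_2e^(-t)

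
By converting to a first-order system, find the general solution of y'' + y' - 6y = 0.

y(t) = C_1e^(2t) + C_2e^(-3t)

Let x_1 = y, x_2 = y'. Then x_1' = x_2 and x_2' = 6x_1 - x_2.
A = [[0,1],[6,-1]]; det(A-λI) = λ^2 + λ - 6.
Eigenvalues λ = 2, -3 with eigenvectors (1,2), (1,-3).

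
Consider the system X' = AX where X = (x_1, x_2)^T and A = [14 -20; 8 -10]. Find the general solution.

x_1(t) = -c_1e^(2t)sin(4t) - 2c_1e^(2t)cos(4t) - 2c_2e^(2t)sin(4t) + c_2e^(2t)cos(4t), x_2(t) = -c_1e^(2t)sin(4t) - c_1e^(2t)cos(4t) - c_2e^(2t)sin(4t) + c_2e^(2t)cos(4t)

Coefficient matrix A = [[14, -20], [8, -10]].
Characteristic polynomial det(A - λI) = λ^2 - 4λ + 20 = 0.
Eigenvalues λ = 2 ± 4i (complex conjugate pair).
For λ=2+4i: an eigenvector is (-2,-1) - i(-1,-1) = (-2 + i, -1 + i).
A real fundamental pair from Re and Im of e^((2+4i)t)v: X_1 = e^(2t)(cos(4t)·(-2,-1) + sin(4t)·(-1,-1)), X_2 = e^(2t)(sin(4t)·(-2,-1) - cos(4t)·(-1,-1)).
General solution: c_1X_1 + c_2X_2.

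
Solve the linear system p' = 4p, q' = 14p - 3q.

p(t) = -K_1e^(4t), q(t) = -2K_1e^(4t) - K_2e^(-3t)

Coefficient matrix A = [[4, 0], [14, -3]].
Characteristic polynomial det(A - λI) = λ^2 - λ - 12 = 0.
Eigenvalues λ = 4, -3.
For λ=4: (A-λI) row 2 is [14, -7], so an eigenvector is (-1, -2).
For λ=-3: (A-λI) row 1 is [7, 0], so an eigenvector is (0, -1).
General solution: K_1e^(4t)(-1,-2) + K_2e^(-3t)(0,-1).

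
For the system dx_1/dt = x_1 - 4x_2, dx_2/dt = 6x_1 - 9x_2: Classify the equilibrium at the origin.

stable node

A = [[1,-4],[6,-9]]; det(A-λI) = λ^2 + 8λ + 15.
λ = -3, -5: both negative.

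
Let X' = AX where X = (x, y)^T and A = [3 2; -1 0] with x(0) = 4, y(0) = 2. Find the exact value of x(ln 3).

84

A = [[3,2],[-1,0]]; eigenvalues λ = 2, 1.
Eigenvectors: (2,-1) for λ=2, (1,-1) for λ=1.
From the initial condition, c_1 = 6, c_2 = -8.
x(ln 3) = (6)(3^2)(2) + (-8)(3^1)(1) = 84.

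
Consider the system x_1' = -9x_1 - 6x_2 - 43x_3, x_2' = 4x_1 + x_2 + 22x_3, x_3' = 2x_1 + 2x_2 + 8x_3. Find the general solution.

Coefficient matrix A = [[-9, -6, -43], [4, 1, 22], [2, 2, 8]].
det(A - λI) = 0 gives eigenvalues λ = 1, 2, -3.
For λ=1: eigenvector (11,-4,-2).
For λ=2: eigenvector (-5,2,1).
For λ=-3: eigenvector (-1,1,0).
General solution: c_1e^(t)(11,-4,-2) + c_2e^(2t)(-5,2,1) + c_3e^(-3t)(-1,1,0).

x_1(t) = 11c_1e^(t) - 5c_2e^(2t) - c_3e^(-3t), x_2(t) = -4c_1e^(t) + 2c_2e^(2t) + c_3e^(-3t), x_3(t) = -2c_1e^(t) + c_2e^(2t)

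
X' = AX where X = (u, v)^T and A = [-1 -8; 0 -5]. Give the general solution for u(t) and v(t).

u(t) = -c_1e^(-t) + 2c_2e^(-5t), v(t) = c_2e^(-5t)

Coefficient matrix A = [[-1, -8], [0, -5]].
Characteristic polynomial det(A - λI) = λ^2 + 6λ + 5 = 0.
Eigenvalues λ = -1, -5.
For λ=-1: (A-λI) row 1 is [0, -8], so an eigenvector is (-1, 0).
For λ=-5: (A-λI) row 1 is [4, -8], so an eigenvector is (2, 1).
General solution: c_1e^(-t)(-1,0) + c_2e^(-5t)(2,1).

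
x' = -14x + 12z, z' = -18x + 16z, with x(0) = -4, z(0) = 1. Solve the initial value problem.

Coefficient matrix A = [[-14, 12], [-18, 16]].
Characteristic polynomial det(A - λI) = λ^2 - 2λ - 8 = 0.
Eigenvalues λ = 4, -2.
For λ=4: (A-λI) row 1 is [-18, 12], so an eigenvector is (-2, -3).
For λ=-2: (A-λI) row 1 is [-12, 12], so an eigenvector is (1, 1).
General solution: c_1e^(4t)(-2,-3) + c_2e^(-2t)(1,1).
Applying x(0)=-4, z(0)=1 gives c_1=-5, c_2=-14.

x(t) = 10e^(4t) - 14e^(-2t), z(t) = 15e^(4t) - 14e^(-2t)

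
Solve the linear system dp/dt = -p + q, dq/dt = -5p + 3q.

Coefficient matrix A = [[-1, 1], [-5, 3]].
Characteristic polynomial det(A - λI) = λ^2 - 2λ + 2 = 0.
Eigenvalues λ = 1 ± i (complex conjugate pair).
For λ=1+i: an eigenvector is (0,-1) - i(-1,-2) = (0 + i, -1 + 2i).
A real fundamental pair from Re and Im of e^((1+i)t)v: X_1 = e^(t)(cos(t)·(0,-1) + sin(t)·(-1,-2)), X_2 = e^(t)(sin(t)·(0,-1) - cos(t)·(-1,-2)).
General solution: K_1X_1 + K_2X_2.

p(t) = -K_1e^(t)sin(t) + K_2e^(t)cos(t), q(t) = -2K_1e^(t)sin(t) - K_1e^(t)cos(t) - K_2e^(t)sin(t) + 2K_2e^(t)cos(t)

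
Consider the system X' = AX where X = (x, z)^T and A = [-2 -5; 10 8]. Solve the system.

Coefficient matrix A = [[-2, -5], [10, 8]].
Characteristic polynomial det(A - λI) = λ^2 - 6λ + 34 = 0.
Eigenvalues λ = 3 ± 5i (complex conjugate pair).
For λ=3+5i: an eigenvector is (0,-1) - i(1,-1) = (0 - i, -1 + i).
A real fundamental pair from Re and Im of e^((3+5i)t)v: X_1 = e^(3t)(cos(5t)·(0,-1) + sin(5t)·(1,-1)), X_2 = e^(3t)(sin(5t)·(0,-1) - cos(5t)·(1,-1)).
General solution: C_1X_1 + C_2X_2.

x(t) = C_1e^(3t)sin(5t) - C_2e^(3t)cos(5t), z(t) = -C_1e^(3t)sin(5t) - C_1e^(3t)cos(5t) - C_2e^(3t)sin(5t) + C_2e^(3t)cos(5t)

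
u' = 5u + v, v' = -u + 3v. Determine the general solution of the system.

u(t) = c_1e^(4t) + c_2te^(4t) + 2c_2e^(4t), v(t) = -c_1e^(4t) - c_2te^(4t) - c_2e^(4t)

Coefficient matrix A = [[5, 1], [-1, 3]].
Characteristic polynomial det(A - λI) = λ^2 - 8λ + 16 = 0.
Single eigenvalue λ = 4 with algebraic multiplicity 2.
Eigenvector v = (1,-1); generalized eigenvector w with (A-λI)w=v is (2,-1).
General solution: e^(4t)[c_1·v + c_2·(t·v + w)].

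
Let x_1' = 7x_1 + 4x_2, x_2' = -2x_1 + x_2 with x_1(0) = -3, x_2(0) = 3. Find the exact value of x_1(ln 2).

-24

A = [[7,4],[-2,1]]; eigenvalues λ = 3, 5.
Eigenvectors: (-1,1) for λ=3, (-2,1) for λ=5.
From the initial condition, c_1 = 3, c_2 = 0.
x_1(ln 2) = (3)(2^3)(-1) + (0)(2^5)(-2) = -24.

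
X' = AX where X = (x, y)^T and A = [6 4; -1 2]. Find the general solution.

x(t) = 2c_1e^(4t) + 2c_2te^(4t) + c_2e^(4t), y(t) = -c_1e^(4t) - c_2te^(4t)

Coefficient matrix A = [[6, 4], [-1, 2]].
Characteristic polynomial det(A - λI) = λ^2 - 8λ + 16 = 0.
Single eigenvalue λ = 4 with algebraic multiplicity 2.
Eigenvector v = (2,-1); generalized eigenvector w with (A-λI)w=v is (1,0).
General solution: e^(4t)[c_1·v + c_2·(t·v + w)].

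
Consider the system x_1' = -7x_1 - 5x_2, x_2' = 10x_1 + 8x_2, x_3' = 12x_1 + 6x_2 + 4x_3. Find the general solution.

Coefficient matrix A = [[-7, -5, 0], [10, 8, 0], [12, 6, 4]].
det(A - λI) = 0 gives eigenvalues λ = 3, -2, 4.
For λ=3: eigenvector (-1,2,0).
For λ=-2: eigenvector (-1,1,1).
For λ=4: eigenvector (0,0,1).
General solution: K_1e^(3t)(-1,2,0) + K_2e^(-2t)(-1,1,1) + K_3e^(4t)(0,0,1).

x_1(t) = -K_1e^(3t) - K_2e^(-2t), x_2(t) = 2K_1e^(3t) + K_2e^(-2t), x_3(t) = K_2e^(-2t) + K_3e^(4t)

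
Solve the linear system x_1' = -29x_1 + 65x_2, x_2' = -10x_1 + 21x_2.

Coefficient matrix A = [[-29, 65], [-10, 21]].
Characteristic polynomial det(A - λI) = λ^2 + 8λ + 41 = 0.
Eigenvalues λ = -4 ± 5i (complex conjugate pair).
For λ=-4+5i: an eigenvector is (-3,-1) - i(2,1) = (-3 - 2i, -1 - i).
A real fundamental pair from Re and Im of e^((-4+5i)t)v: X_1 = e^(-4t)(cos(5t)·(-3,-1) + sin(5t)·(2,1)), X_2 = e^(-4t)(sin(5t)·(-3,-1) - cos(5t)·(2,1)).
General solution: K_1X_1 + K_2X_2.

x_1(t) = 2K_1e^(-4t)sin(5t) - 3K_1e^(-4t)cos(5t) - 3K_2e^(-4t)sin(5t) - 2K_2e^(-4t)cos(5t), x_2(t) = K_1e^(-4t)sin(5t) - K_1e^(-4t)cos(5t) - K_2e^(-4t)sin(5t) - K_2e^(-4t)cos(5t)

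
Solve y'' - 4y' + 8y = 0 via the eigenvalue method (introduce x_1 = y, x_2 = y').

y(t) = K_1e^(2t)cos(2t) + K_2e^(2t)sin(2t)

Let x_1 = y, x_2 = y'. Then x_1' = x_2 and x_2' = -8x_1 + 4x_2.
A = [[0,1],[-8,4]]; det(A-λI) = λ^2 - 4λ + 8.
Eigenvalues λ = 2 ± 2i.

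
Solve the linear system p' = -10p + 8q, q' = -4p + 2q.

p(t) = c_1e^(-2t) - 2c_2e^(-6t), q(t) = c_1e^(-2t) - c_2e^(-6t)

Coefficient matrix A = [[-10, 8], [-4, 2]].
Characteristic polynomial det(A - λI) = λ^2 + 8λ + 12 = 0.
Eigenvalues λ = -2, -6.
For λ=-2: (A-λI) row 1 is [-8, 8], so an eigenvector is (1, 1).
For λ=-6: (A-λI) row 1 is [-4, 8], so an eigenvector is (-2, -1).
General solution: c_1e^(-2t)(1,1) + c_2e^(-6t)(-2,-1).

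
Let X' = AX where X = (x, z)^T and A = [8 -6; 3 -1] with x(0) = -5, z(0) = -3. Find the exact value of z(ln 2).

-68

A = [[8,-6],[3,-1]]; eigenvalues λ = 2, 5.
Eigenvectors: (-1,-1) for λ=2, (2,1) for λ=5.
From the initial condition, c_1 = 1, c_2 = -2.
z(ln 2) = (1)(2^2)(-1) + (-2)(2^5)(1) = -68.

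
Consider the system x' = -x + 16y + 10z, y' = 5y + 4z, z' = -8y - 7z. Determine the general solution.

Coefficient matrix A = [[-1, 16, 10], [0, 5, 4], [0, -8, -7]].
det(A - λI) = 0 gives eigenvalues λ = -3, -1, 1.
For λ=-3: eigenvector (-2,-1,2).
For λ=-1: eigenvector (1,0,0).
For λ=1: eigenvector (-3,-1,1).
General solution: C_1e^(-3t)(-2,-1,2) + C_2e^(-t)(1,0,0) + C_3e^(t)(-3,-1,1).

x(t) = -2C_1e^(-3t) + C_2e^(-t) - 3C_3e^(t), y(t) = -C_1e^(-3t) - C_3e^(t), z(t) = 2C_1e^(-3t) + C_3e^(t)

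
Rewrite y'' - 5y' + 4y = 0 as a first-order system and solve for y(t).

Let x_1 = y, x_2 = y'. Then x_1' = x_2 and x_2' = -4x_1 + 5x_2.
A = [[0,1],[-4,5]]; det(A-λI) = λ^2 - 5λ + 4.
Eigenvalues λ = 1, 4 with eigenvectors (1,1), (1,4).

y(t) = c_1e^(t) + c_2e^(4t)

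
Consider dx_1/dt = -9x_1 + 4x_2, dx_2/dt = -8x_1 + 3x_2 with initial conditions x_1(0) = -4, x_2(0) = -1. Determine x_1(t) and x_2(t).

x_1(t) = 3e^(-t) - 7e^(-5t), x_2(t) = 6e^(-t) - 7e^(-5t)

Coefficient matrix A = [[-9, 4], [-8, 3]].
Characteristic polynomial det(A - λI) = λ^2 + 6λ + 5 = 0.
Eigenvalues λ = -5, -1.
For λ=-5: (A-λI) row 1 is [-4, 4], so an eigenvector is (-1, -1).
For λ=-1: (A-λI) row 1 is [-8, 4], so an eigenvector is (-1, -2).
General solution: K_1e^(-5t)(-1,-1) + K_2e^(-t)(-1,-2).
Applying x_1(0)=-4, x_2(0)=-1 gives K_1=7, K_2=-3.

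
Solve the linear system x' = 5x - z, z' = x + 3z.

Coefficient matrix A = [[5, -1], [1, 3]].
Characteristic polynomial det(A - λI) = λ^2 - 8λ + 16 = 0.
Single eigenvalue λ = 4 with algebraic multiplicity 2.
Eigenvector v = (1,1); generalized eigenvector w with (A-λI)w=v is (2,1).
General solution: e^(4t)[C_1·v + C_2·(t·v + w)].

x(t) = C_1e^(4t) + C_2te^(4t) + 2C_2e^(4t), z(t) = C_1e^(4t) + C_2te^(4t) + C_2e^(4t)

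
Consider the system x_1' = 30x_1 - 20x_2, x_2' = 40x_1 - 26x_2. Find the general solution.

Coefficient matrix A = [[30, -20], [40, -26]].
Characteristic polynomial det(A - λI) = λ^2 - 4λ + 20 = 0.
Eigenvalues λ = 2 ± 4i (complex conjugate pair).
For λ=2+4i: an eigenvector is (-1,-1) - i(-2,-3) = (-1 + 2i, -1 + 3i).
A real fundamental pair from Re and Im of e^((2+4i)t)v: X_1 = e^(2t)(cos(4t)·(-1,-1) + sin(4t)·(-2,-3)), X_2 = e^(2t)(sin(4t)·(-1,-1) - cos(4t)·(-2,-3)).
General solution: C_1X_1 + C_2X_2.

x_1(t) = -2C_1e^(2t)sin(4t) - C_1e^(2t)cos(4t) - C_2e^(2t)sin(4t) + 2C_2e^(2t)cos(4t), x_2(t) = -3C_1e^(2t)sin(4t) - C_1e^(2t)cos(4t) - C_2e^(2t)sin(4t) + 3C_2e^(2t)cos(4t)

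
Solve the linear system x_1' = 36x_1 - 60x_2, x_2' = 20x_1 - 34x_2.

x_1(t) = 3C_1e^(-4t) + 2C_2e^(6t), x_2(t) = 2C_1e^(-4t) + C_2e^(6t)

Coefficient matrix A = [[36, -60], [20, -34]].
Characteristic polynomial det(A - λI) = λ^2 - 2λ - 24 = 0.
Eigenvalues λ = -4, 6.
For λ=-4: (A-λI) row 1 is [40, -60], so an eigenvector is (3, 2).
For λ=6: (A-λI) row 1 is [30, -60], so an eigenvector is (2, 1).
General solution: C_1e^(-4t)(3,2) + C_2e^(6t)(2,1).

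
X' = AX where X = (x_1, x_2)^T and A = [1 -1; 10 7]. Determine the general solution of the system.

Coefficient matrix A = [[1, -1], [10, 7]].
Characteristic polynomial det(A - λI) = λ^2 - 8λ + 17 = 0.
Eigenvalues λ = 4 ± i (complex conjugate pair).
For λ=4+i: an eigenvector is (0,-1) - i(1,-3) = (0 - i, -1 + 3i).
A real fundamental pair from Re and Im of e^((4+i)t)v: X_1 = e^(4t)(cos(t)·(0,-1) + sin(t)·(1,-3)), X_2 = e^(4t)(sin(t)·(0,-1) - cos(t)·(1,-3)).
General solution: K_1X_1 + K_2X_2.

x_1(t) = K_1e^(4t)sin(t) - K_2e^(4t)cos(t), x_2(t) = -3K_1e^(4t)sin(t) - K_1e^(4t)cos(t) - K_2e^(4t)sin(t) + 3K_2e^(4t)cos(t)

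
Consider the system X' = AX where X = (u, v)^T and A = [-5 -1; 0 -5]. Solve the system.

Coefficient matrix A = [[-5, -1], [0, -5]].
Characteristic polynomial det(A - λI) = λ^2 + 10λ + 25 = 0.
Single eigenvalue λ = -5 with algebraic multiplicity 2.
Eigenvector v = (-1,0); generalized eigenvector w with (A-λI)w=v is (3,1).
General solution: e^(-5t)[K_1·v + K_2·(t·v + w)].

u(t) = -K_1e^(-5t) - K_2te^(-5t) + 3K_2e^(-5t), v(t) = K_2e^(-5t)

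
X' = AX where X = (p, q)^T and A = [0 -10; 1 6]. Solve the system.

Coefficient matrix A = [[0, -10], [1, 6]].
Characteristic polynomial det(A - λI) = λ^2 - 6λ + 10 = 0.
Eigenvalues λ = 3 ± i (complex conjugate pair).
For λ=3+i: an eigenvector is (-1,0) - i(3,-1) = (-1 - 3i, 0 + i).
A real fundamental pair from Re and Im of e^((3+i)t)v: X_1 = e^(3t)(cos(t)·(-1,0) + sin(t)·(3,-1)), X_2 = e^(3t)(sin(t)·(-1,0) - cos(t)·(3,-1)).
General solution: K_1X_1 + K_2X_2.

p(t) = 3K_1e^(3t)sin(t) - K_1e^(3t)cos(t) - K_2e^(3t)sin(t) - 3K_2e^(3t)cos(t), q(t) = -K_1e^(3t)sin(t) + K_2e^(3t)cos(t)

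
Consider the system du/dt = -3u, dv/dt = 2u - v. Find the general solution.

u(t) = K_1e^(-3t), v(t) = -K_1e^(-3t) - K_2e^(-t)

Coefficient matrix A = [[-3, 0], [2, -1]].
Characteristic polynomial det(A - λI) = λ^2 + 4λ + 3 = 0.
Eigenvalues λ = -3, -1.
For λ=-3: (A-λI) row 2 is [2, 2], so an eigenvector is (1, -1).
For λ=-1: (A-λI) row 1 is [-2, 0], so an eigenvector is (0, -1).
General solution: K_1e^(-3t)(1,-1) + K_2e^(-t)(0,-1).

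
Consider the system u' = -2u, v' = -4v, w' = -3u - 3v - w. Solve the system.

u(t) = K_1e^(-2t), v(t) = K_3e^(-4t), w(t) = 3K_1e^(-2t) + K_2e^(-t) + K_3e^(-4t)

Coefficient matrix A = [[-2, 0, 0], [0, -4, 0], [-3, -3, -1]].
det(A - λI) = 0 gives eigenvalues λ = -2, -1, -4.
For λ=-2: eigenvector (1,0,3).
For λ=-1: eigenvector (0,0,1).
For λ=-4: eigenvector (0,1,1).
General solution: K_1e^(-2t)(1,0,3) + K_2e^(-t)(0,0,1) + K_3e^(-4t)(0,1,1).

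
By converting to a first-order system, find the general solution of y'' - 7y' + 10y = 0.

y(t) = c_1e^(5t) + c_2e^(2t)

Let x_1 = y, x_2 = y'. Then x_1' = x_2 and x_2' = -10x_1 + 7x_2.
A = [[0,1],[-10,7]]; det(A-λI) = λ^2 - 7λ + 10.
Eigenvalues λ = 5, 2 with eigenvectors (1,5), (1,2).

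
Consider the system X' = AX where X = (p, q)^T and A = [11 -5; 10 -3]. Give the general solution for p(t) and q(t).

Coefficient matrix A = [[11, -5], [10, -3]].
Characteristic polynomial det(A - λI) = λ^2 - 8λ + 17 = 0.
Eigenvalues λ = 4 ± i (complex conjugate pair).
For λ=4+i: an eigenvector is (-1,-1) - i(-2,-3) = (-1 + 2i, -1 + 3i).
A real fundamental pair from Re and Im of e^((4+i)t)v: X_1 = e^(4t)(cos(t)·(-1,-1) + sin(t)·(-2,-3)), X_2 = e^(4t)(sin(t)·(-1,-1) - cos(t)·(-2,-3)).
General solution: K_1X_1 + K_2X_2.

p(t) = -2K_1e^(4t)sin(t) - K_1e^(4t)cos(t) - K_2e^(4t)sin(t) + 2K_2e^(4t)cos(t), q(t) = -3K_1e^(4t)sin(t) - K_1e^(4t)cos(t) - K_2e^(4t)sin(t) + 3K_2e^(4t)cos(t)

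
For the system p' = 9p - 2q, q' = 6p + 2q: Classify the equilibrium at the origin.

unstable node

A = [[9,-2],[6,2]]; det(A-λI) = λ^2 - 11λ + 30.
λ = 6, 5: both positive.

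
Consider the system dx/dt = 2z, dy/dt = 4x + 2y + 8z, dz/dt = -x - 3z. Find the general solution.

Coefficient matrix A = [[0, 0, 2], [4, 2, 8], [-1, 0, -3]].
det(A - λI) = 0 gives eigenvalues λ = -2, 2, -1.
For λ=-2: eigenvector (-1,-1,1).
For λ=2: eigenvector (0,1,0).
For λ=-1: eigenvector (-2,0,1).
General solution: K_1e^(-2t)(-1,-1,1) + K_2e^(2t)(0,1,0) + K_3e^(-t)(-2,0,1).

x(t) = -K_1e^(-2t) - 2K_3e^(-t), y(t) = -K_1e^(-2t) + K_2e^(2t), z(t) = K_1e^(-2t) + K_3e^(-t)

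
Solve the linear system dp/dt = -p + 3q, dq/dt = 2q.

Coefficient matrix A = [[-1, 3], [0, 2]].
Characteristic polynomial det(A - λI) = λ^2 - λ - 2 = 0.
Eigenvalues λ = -1, 2.
For λ=-1: (A-λI) row 1 is [0, 3], so an eigenvector is (-1, 0).
For λ=2: (A-λI) row 1 is [-3, 3], so an eigenvector is (1, 1).
General solution: c_1e^(-t)(-1,0) + c_2e^(2t)(1,1).

p(t) = -c_1e^(-t) + c_2e^(2t), q(t) = c_2e^(2t)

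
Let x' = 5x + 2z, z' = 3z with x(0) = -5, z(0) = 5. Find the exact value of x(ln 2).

A = [[5,2],[0,3]]; eigenvalues λ = 3, 5.
Eigenvectors: (-1,1) for λ=3, (1,0) for λ=5.
From the initial condition, c_1 = 5, c_2 = 0.
x(ln 2) = (5)(2^3)(-1) + (0)(2^5)(1) = -40.

-40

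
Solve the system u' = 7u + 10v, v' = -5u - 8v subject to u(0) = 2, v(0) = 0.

Coefficient matrix A = [[7, 10], [-5, -8]].
Characteristic polynomial det(A - λI) = λ^2 + λ - 6 = 0.
Eigenvalues λ = 2, -3.
For λ=2: (A-λI) row 1 is [5, 10], so an eigenvector is (-2, 1).
For λ=-3: (A-λI) row 1 is [10, 10], so an eigenvector is (1, -1).
General solution: C_1e^(2t)(-2,1) + C_2e^(-3t)(1,-1).
Applying u(0)=2, v(0)=0 gives C_1=-2, C_2=-2.

u(t) = 4e^(2t) - 2e^(-3t), v(t) = -2e^(2t) + 2e^(-3t)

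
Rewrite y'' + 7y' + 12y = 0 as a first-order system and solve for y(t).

y(t) = C_1e^(-4t) + C_2e^(-3t)

Let x_1 = y, x_2 = y'. Then x_1' = x_2 and x_2' = -12x_1 - 7x_2.
A = [[0,1],[-12,-7]]; det(A-λI) = λ^2 + 7λ + 12.
Eigenvalues λ = -4, -3 with eigenvectors (1,-4), (1,-3).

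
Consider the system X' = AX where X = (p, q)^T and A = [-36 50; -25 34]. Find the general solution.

p(t) = -K_1e^(-t)sin(5t) + 3K_1e^(-t)cos(5t) + 3K_2e^(-t)sin(5t) + K_2e^(-t)cos(5t), q(t) = -K_1e^(-t)sin(5t) + 2K_1e^(-t)cos(5t) + 2K_2e^(-t)sin(5t) + K_2e^(-t)cos(5t)

Coefficient matrix A = [[-36, 50], [-25, 34]].
Characteristic polynomial det(A - λI) = λ^2 + 2λ + 26 = 0.
Eigenvalues λ = -1 ± 5i (complex conjugate pair).
For λ=-1+5i: an eigenvector is (3,2) - i(-1,-1) = (3 + i, 2 + i).
A real fundamental pair from Re and Im of e^((-1+5i)t)v: X_1 = e^(-t)(cos(5t)·(3,2) + sin(5t)·(-1,-1)), X_2 = e^(-t)(sin(5t)·(3,2) - cos(5t)·(-1,-1)).
General solution: K_1X_1 + K_2X_2.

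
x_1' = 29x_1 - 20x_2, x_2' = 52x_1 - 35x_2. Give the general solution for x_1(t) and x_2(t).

x_1(t) = c_1e^(-3t)sin(4t) + 2c_1e^(-3t)cos(4t) + 2c_2e^(-3t)sin(4t) - c_2e^(-3t)cos(4t), x_2(t) = 2c_1e^(-3t)sin(4t) + 3c_1e^(-3t)cos(4t) + 3c_2e^(-3t)sin(4t) - 2c_2e^(-3t)cos(4t)

Coefficient matrix A = [[29, -20], [52, -35]].
Characteristic polynomial det(A - λI) = λ^2 + 6λ + 25 = 0.
Eigenvalues λ = -3 ± 4i (complex conjugate pair).
For λ=-3+4i: an eigenvector is (2,3) - i(1,2) = (2 - i, 3 - 2i).
A real fundamental pair from Re and Im of e^((-3+4i)t)v: X_1 = e^(-3t)(cos(4t)·(2,3) + sin(4t)·(1,2)), X_2 = e^(-3t)(sin(4t)·(2,3) - cos(4t)·(1,2)).
General solution: c_1X_1 + c_2X_2.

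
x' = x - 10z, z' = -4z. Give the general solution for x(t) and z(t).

x(t) = 2C_1e^(-4t) + C_2e^(t), z(t) = C_1e^(-4t)

Coefficient matrix A = [[1, -10], [0, -4]].
Characteristic polynomial det(A - λI) = λ^2 + 3λ - 4 = 0.
Eigenvalues λ = -4, 1.
For λ=-4: (A-λI) row 1 is [5, -10], so an eigenvector is (2, 1).
For λ=1: (A-λI) row 1 is [0, -10], so an eigenvector is (1, 0).
General solution: C_1e^(-4t)(2,1) + C_2e^(t)(1,0).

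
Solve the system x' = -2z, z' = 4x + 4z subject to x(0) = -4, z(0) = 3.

Coefficient matrix A = [[0, -2], [4, 4]].
Characteristic polynomial det(A - λI) = λ^2 - 4λ + 8 = 0.
Eigenvalues λ = 2 ± 2i (complex conjugate pair).
For λ=2+2i: an eigenvector is (0,-1) - i(1,-1) = (0 - i, -1 + i).
A real fundamental pair from Re and Im of e^((2+2i)t)v: X_1 = e^(2t)(cos(2t)·(0,-1) + sin(2t)·(1,-1)), X_2 = e^(2t)(sin(2t)·(0,-1) - cos(2t)·(1,-1)).
General solution: C_1X_1 + C_2X_2.
Applying x(0)=-4, z(0)=3 gives C_1=1, C_2=4.

x(t) = e^(2t)sin(2t) - 4e^(2t)cos(2t), z(t) = -5e^(2t)sin(2t) + 3e^(2t)cos(2t)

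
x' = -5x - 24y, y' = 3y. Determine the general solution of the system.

x(t) = -3K_1e^(3t) + K_2e^(-5t), y(t) = K_1e^(3t)

Coefficient matrix A = [[-5, -24], [0, 3]].
Characteristic polynomial det(A - λI) = λ^2 + 2λ - 15 = 0.
Eigenvalues λ = 3, -5.
For λ=3: (A-λI) row 1 is [-8, -24], so an eigenvector is (-3, 1).
For λ=-5: (A-λI) row 1 is [0, -24], so an eigenvector is (1, 0).
General solution: K_1e^(3t)(-3,1) + K_2e^(-5t)(1,0).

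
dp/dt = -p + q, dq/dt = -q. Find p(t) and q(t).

p(t) = C_1e^(-t) + C_2te^(-t) - 2C_2e^(-t), q(t) = C_2e^(-t)

Coefficient matrix A = [[-1, 1], [0, -1]].
Characteristic polynomial det(A - λI) = λ^2 + 2λ + 1 = 0.
Single eigenvalue λ = -1 with algebraic multiplicity 2.
Eigenvector v = (1,0); generalized eigenvector w with (A-λI)w=v is (-2,1).
General solution: e^(-t)[C_1·v + C_2·(t·v + w)].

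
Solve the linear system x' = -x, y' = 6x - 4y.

x(t) = -K_2e^(-t), y(t) = -K_1e^(-4t) - 2K_2e^(-t)

Coefficient matrix A = [[-1, 0], [6, -4]].
Characteristic polynomial det(A - λI) = λ^2 + 5λ + 4 = 0.
Eigenvalues λ = -4, -1.
For λ=-4: (A-λI) row 1 is [3, 0], so an eigenvector is (0, -1).
For λ=-1: (A-λI) row 2 is [6, -3], so an eigenvector is (-1, -2).
General solution: K_1e^(-4t)(0,-1) + K_2e^(-t)(-1,-2).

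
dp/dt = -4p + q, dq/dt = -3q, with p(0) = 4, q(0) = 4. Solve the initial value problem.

Coefficient matrix A = [[-4, 1], [0, -3]].
Characteristic polynomial det(A - λI) = λ^2 + 7λ + 12 = 0.
Eigenvalues λ = -4, -3.
For λ=-4: (A-λI) row 1 is [0, 1], so an eigenvector is (1, 0).
For λ=-3: (A-λI) row 1 is [-1, 1], so an eigenvector is (-1, -1).
General solution: c_1e^(-4t)(1,0) + c_2e^(-3t)(-1,-1).
Applying p(0)=4, q(0)=4 gives c_1=0, c_2=-4.

p(t) = 4e^(-3t), q(t) = 4e^(-3t)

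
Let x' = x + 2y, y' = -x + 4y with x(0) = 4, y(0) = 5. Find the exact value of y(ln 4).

A = [[1,2],[-1,4]]; eigenvalues λ = 2, 3.
Eigenvectors: (2,1) for λ=2, (-1,-1) for λ=3.
From the initial condition, c_1 = -1, c_2 = -6.
y(ln 4) = (-1)(4^2)(1) + (-6)(4^3)(-1) = 368.

368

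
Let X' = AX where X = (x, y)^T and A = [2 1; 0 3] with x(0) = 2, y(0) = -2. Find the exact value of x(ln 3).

A = [[2,1],[0,3]]; eigenvalues λ = 2, 3.
Eigenvectors: (1,0) for λ=2, (-1,-1) for λ=3.
From the initial condition, c_1 = 4, c_2 = 2.
x(ln 3) = (4)(3^2)(1) + (2)(3^3)(-1) = -18.

-18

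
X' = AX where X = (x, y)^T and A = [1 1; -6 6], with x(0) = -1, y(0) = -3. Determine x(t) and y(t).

x(t) = -e^(4t), y(t) = -3e^(4t)

Coefficient matrix A = [[1, 1], [-6, 6]].
Characteristic polynomial det(A - λI) = λ^2 - 7λ + 12 = 0.
Eigenvalues λ = 3, 4.
For λ=3: (A-λI) row 1 is [-2, 1], so an eigenvector is (-1, -2).
For λ=4: (A-λI) row 1 is [-3, 1], so an eigenvector is (1, 3).
General solution: c_1e^(3t)(-1,-2) + c_2e^(4t)(1,3).
Applying x(0)=-1, y(0)=-3 gives c_1=0, c_2=-1.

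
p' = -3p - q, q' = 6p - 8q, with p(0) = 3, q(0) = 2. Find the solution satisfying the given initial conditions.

p(t) = 7e^(-5t) - 4e^(-6t), q(t) = 14e^(-5t) - 12e^(-6t)

Coefficient matrix A = [[-3, -1], [6, -8]].
Characteristic polynomial det(A - λI) = λ^2 + 11λ + 30 = 0.
Eigenvalues λ = -5, -6.
For λ=-5: (A-λI) row 1 is [2, -1], so an eigenvector is (1, 2).
For λ=-6: (A-λI) row 1 is [3, -1], so an eigenvector is (1, 3).
General solution: K_1e^(-5t)(1,2) + K_2e^(-6t)(1,3).
Applying p(0)=3, q(0)=2 gives K_1=7, K_2=-4.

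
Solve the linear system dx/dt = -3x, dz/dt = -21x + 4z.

Coefficient matrix A = [[-3, 0], [-21, 4]].
Characteristic polynomial det(A - λI) = λ^2 - λ - 12 = 0.
Eigenvalues λ = -3, 4.
For λ=-3: (A-λI) row 2 is [-21, 7], so an eigenvector is (1, 3).
For λ=4: (A-λI) row 1 is [-7, 0], so an eigenvector is (0, 1).
General solution: c_1e^(-3t)(1,3) + c_2e^(4t)(0,1).

x(t) = c_1e^(-3t), z(t) = 3c_1e^(-3t) + c_2e^(4t)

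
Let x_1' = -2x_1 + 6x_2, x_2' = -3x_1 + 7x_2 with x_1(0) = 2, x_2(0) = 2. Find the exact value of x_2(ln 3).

162

A = [[-2,6],[-3,7]]; eigenvalues λ = 1, 4.
Eigenvectors: (-2,-1) for λ=1, (1,1) for λ=4.
From the initial condition, c_1 = 0, c_2 = 2.
x_2(ln 3) = (0)(3^1)(-1) + (2)(3^4)(1) = 162.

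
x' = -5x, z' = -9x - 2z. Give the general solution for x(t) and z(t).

Coefficient matrix A = [[-5, 0], [-9, -2]].
Characteristic polynomial det(A - λI) = λ^2 + 7λ + 10 = 0.
Eigenvalues λ = -2, -5.
For λ=-2: (A-λI) row 1 is [-3, 0], so an eigenvector is (0, 1).
For λ=-5: (A-λI) row 2 is [-9, 3], so an eigenvector is (1, 3).
General solution: C_1e^(-2t)(0,1) + C_2e^(-5t)(1,3).

x(t) = C_2e^(-5t), z(t) = C_1e^(-2t) + 3C_2e^(-5t)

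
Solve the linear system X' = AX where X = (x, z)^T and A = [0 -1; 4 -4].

x(t) = -c_1e^(-2t) - c_2te^(-2t) + c_2e^(-2t), z(t) = -2c_1e^(-2t) - 2c_2te^(-2t) + 3c_2e^(-2t)

Coefficient matrix A = [[0, -1], [4, -4]].
Characteristic polynomial det(A - λI) = λ^2 + 4λ + 4 = 0.
Single eigenvalue λ = -2 with algebraic multiplicity 2.
Eigenvector v = (-1,-2); generalized eigenvector w with (A-λI)w=v is (1,3).
General solution: e^(-2t)[c_1·v + c_2·(t·v + w)].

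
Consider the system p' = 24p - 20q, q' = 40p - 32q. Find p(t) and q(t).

Coefficient matrix A = [[24, -20], [40, -32]].
Characteristic polynomial det(A - λI) = λ^2 + 8λ + 32 = 0.
Eigenvalues λ = -4 ± 4i (complex conjugate pair).
For λ=-4+4i: an eigenvector is (1,1) - i(2,3) = (1 - 2i, 1 - 3i).
A real fundamental pair from Re and Im of e^((-4+4i)t)v: X_1 = e^(-4t)(cos(4t)·(1,1) + sin(4t)·(2,3)), X_2 = e^(-4t)(sin(4t)·(1,1) - cos(4t)·(2,3)).
General solution: K_1X_1 + K_2X_2.

p(t) = 2K_1e^(-4t)sin(4t) + K_1e^(-4t)cos(4t) + K_2e^(-4t)sin(4t) - 2K_2e^(-4t)cos(4t), q(t) = 3K_1e^(-4t)sin(4t) + K_1e^(-4t)cos(4t) + K_2e^(-4t)sin(4t) - 3K_2e^(-4t)cos(4t)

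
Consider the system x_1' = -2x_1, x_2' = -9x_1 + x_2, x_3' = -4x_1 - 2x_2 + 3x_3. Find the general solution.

Coefficient matrix A = [[-2, 0, 0], [-9, 1, 0], [-4, -2, 3]].
det(A - λI) = 0 gives eigenvalues λ = 3, 1, -2.
For λ=3: eigenvector (0,0,1).
For λ=1: eigenvector (0,1,1).
For λ=-2: eigenvector (1,3,2).
General solution: C_1e^(3t)(0,0,1) + C_2e^(t)(0,1,1) + C_3e^(-2t)(1,3,2).

x_1(t) = C_3e^(-2t), x_2(t) = C_2e^(t) + 3C_3e^(-2t), x_3(t) = C_1e^(3t) + C_2e^(t) + 2C_3e^(-2t)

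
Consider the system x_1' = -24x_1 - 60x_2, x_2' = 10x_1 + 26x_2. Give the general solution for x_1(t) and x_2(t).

x_1(t) = 2c_1e^(6t) - 3c_2e^(-4t), x_2(t) = -c_1e^(6t) + c_2e^(-4t)

Coefficient matrix A = [[-24, -60], [10, 26]].
Characteristic polynomial det(A - λI) = λ^2 - 2λ - 24 = 0.
Eigenvalues λ = 6, -4.
For λ=6: (A-λI) row 1 is [-30, -60], so an eigenvector is (2, -1).
For λ=-4: (A-λI) row 1 is [-20, -60], so an eigenvector is (-3, 1).
General solution: c_1e^(6t)(2,-1) + c_2e^(-4t)(-3,1).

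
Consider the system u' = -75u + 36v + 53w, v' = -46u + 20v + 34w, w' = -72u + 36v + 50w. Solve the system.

u(t) = c_1e^(-3t) - 3c_2e^(2t) + 2c_3e^(-4t), v(t) = 2c_1e^(-3t) - 2c_2e^(2t) + c_3e^(-4t), w(t) = -3c_2e^(2t) + 2c_3e^(-4t)

Coefficient matrix A = [[-75, 36, 53], [-46, 20, 34], [-72, 36, 50]].
det(A - λI) = 0 gives eigenvalues λ = -3, 2, -4.
For λ=-3: eigenvector (1,2,0).
For λ=2: eigenvector (-3,-2,-3).
For λ=-4: eigenvector (2,1,2).
General solution: c_1e^(-3t)(1,2,0) + c_2e^(2t)(-3,-2,-3) + c_3e^(-4t)(2,1,2).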